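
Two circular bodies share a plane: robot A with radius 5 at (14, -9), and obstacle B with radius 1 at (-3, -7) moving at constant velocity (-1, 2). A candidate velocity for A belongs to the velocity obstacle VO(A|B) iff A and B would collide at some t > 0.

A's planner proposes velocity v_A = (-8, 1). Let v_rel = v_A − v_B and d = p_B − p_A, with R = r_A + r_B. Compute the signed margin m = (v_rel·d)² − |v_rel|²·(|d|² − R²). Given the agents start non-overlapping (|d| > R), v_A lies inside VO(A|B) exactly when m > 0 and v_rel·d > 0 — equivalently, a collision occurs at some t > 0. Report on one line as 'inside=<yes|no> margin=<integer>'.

d = (-17, 2),  |d|² = 293;  R = 5+1 = 6,  c = 293−6² = 257
v_rel = (-7, -1),  |v_rel|² = 50;  v_rel·d = (-7)·(-17) + (-1)·(2) = 117
50·t² − 234·t + 257 = 0  ⇒  m = 117² − 50·257 = 839
m = 839 > 0,  v_rel·d = 117 > 0  ⇒  inside

inside=yes margin=839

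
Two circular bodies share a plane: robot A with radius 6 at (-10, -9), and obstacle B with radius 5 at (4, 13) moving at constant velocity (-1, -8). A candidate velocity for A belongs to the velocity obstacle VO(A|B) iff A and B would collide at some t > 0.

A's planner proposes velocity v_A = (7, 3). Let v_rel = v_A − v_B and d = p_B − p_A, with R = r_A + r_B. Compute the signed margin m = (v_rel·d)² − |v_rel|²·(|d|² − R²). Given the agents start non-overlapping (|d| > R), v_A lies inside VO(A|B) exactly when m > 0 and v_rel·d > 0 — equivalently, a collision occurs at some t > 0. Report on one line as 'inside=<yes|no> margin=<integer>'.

d = (14, 22),  |d|² = 680;  R = 6+5 = 11,  c = 680−11² = 559
v_rel = (8, 11),  |v_rel|² = 185;  v_rel·d = (8)·(14) + (11)·(22) = 354
185·t² − 708·t + 559 = 0  ⇒  m = 354² − 185·559 = 21901
m = 21901 > 0,  v_rel·d = 354 > 0  ⇒  inside

inside=yes margin=21901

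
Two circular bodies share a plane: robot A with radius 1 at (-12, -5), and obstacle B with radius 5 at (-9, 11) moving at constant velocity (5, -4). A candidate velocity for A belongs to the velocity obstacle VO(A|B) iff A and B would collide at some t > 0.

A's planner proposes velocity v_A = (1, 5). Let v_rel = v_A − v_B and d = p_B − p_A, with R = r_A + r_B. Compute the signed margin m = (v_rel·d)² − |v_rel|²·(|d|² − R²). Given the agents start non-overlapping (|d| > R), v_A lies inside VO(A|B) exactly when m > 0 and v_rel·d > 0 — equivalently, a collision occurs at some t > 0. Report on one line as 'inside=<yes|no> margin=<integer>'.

d = (3, 16),  |d|² = 265;  R = 1+5 = 6,  c = 265−6² = 229
v_rel = (-4, 9),  |v_rel|² = 97;  v_rel·d = (-4)·(3) + (9)·(16) = 132
97·t² − 264·t + 229 = 0  ⇒  m = 132² − 97·229 = -4789
m = -4789 < 0,  v_rel·d = 132 > 0  ⇒  outside

inside=no margin=-4789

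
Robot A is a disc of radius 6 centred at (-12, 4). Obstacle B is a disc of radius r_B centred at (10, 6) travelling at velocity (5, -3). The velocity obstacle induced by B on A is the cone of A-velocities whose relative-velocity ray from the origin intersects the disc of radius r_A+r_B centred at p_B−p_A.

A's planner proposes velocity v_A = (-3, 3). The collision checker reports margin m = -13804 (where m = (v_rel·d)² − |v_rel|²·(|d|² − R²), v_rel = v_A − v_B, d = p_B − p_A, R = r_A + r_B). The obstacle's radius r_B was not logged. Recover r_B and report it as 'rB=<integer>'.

m = -13804
d = (22, 2);  v_rel = (-8, 6),  |v_rel|² = 100
v_rel×d = (-8)·(2) − (6)·(22) = -148
since m = R²·100 − (-148)²:  R² = (21904 + -13804) / 100 = 81
R = √81 = 9  ⇒  r_B = 9 − 6 = 3

rB=3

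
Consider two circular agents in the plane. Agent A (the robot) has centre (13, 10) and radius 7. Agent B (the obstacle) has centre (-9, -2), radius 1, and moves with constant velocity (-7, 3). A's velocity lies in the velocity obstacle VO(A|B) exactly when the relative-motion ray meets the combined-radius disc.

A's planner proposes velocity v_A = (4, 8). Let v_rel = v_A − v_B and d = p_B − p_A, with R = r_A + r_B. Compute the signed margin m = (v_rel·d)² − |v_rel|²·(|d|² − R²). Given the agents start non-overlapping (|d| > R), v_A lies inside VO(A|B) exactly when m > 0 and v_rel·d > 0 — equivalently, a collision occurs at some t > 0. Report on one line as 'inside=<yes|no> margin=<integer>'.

d = (-22, -12),  |d|² = 628;  R = 7+1 = 8,  c = 628−8² = 564
v_rel = (11, 5),  |v_rel|² = 146;  v_rel·d = (11)·(-22) + (5)·(-12) = -302
146·t² + 604·t + 564 = 0  ⇒  m = (-302)² − 146·564 = 8860
m = 8860 > 0,  v_rel·d = -302 < 0  ⇒  outside

inside=no margin=8860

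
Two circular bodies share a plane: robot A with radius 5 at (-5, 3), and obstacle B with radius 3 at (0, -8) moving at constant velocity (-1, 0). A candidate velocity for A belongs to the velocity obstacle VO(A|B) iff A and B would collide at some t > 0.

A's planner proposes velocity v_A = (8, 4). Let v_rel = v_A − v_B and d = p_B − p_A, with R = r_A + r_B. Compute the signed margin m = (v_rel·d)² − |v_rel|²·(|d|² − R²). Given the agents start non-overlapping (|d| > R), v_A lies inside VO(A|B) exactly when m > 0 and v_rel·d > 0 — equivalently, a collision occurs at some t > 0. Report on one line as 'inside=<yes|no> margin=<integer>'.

d = (5, -11),  |d|² = 146;  R = 5+3 = 8,  c = 146−8² = 82
v_rel = (9, 4),  |v_rel|² = 97;  v_rel·d = (9)·(5) + (4)·(-11) = 1
97·t² − 2·t + 82 = 0  ⇒  m = 1² − 97·82 = -7953
m = -7953 < 0,  v_rel·d = 1 > 0  ⇒  outside

inside=no margin=-7953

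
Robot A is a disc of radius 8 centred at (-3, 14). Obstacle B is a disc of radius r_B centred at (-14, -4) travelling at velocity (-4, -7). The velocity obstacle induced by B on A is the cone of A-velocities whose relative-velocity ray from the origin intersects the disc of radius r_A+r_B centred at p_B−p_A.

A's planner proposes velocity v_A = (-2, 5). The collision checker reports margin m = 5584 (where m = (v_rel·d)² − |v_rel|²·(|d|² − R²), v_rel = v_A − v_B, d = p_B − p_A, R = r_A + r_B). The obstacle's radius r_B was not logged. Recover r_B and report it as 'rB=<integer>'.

m = 5584
d = (-11, -18);  v_rel = (2, 12),  |v_rel|² = 148
v_rel×d = (2)·(-18) − (12)·(-11) = 96
since m = R²·148 − 96²:  R² = (9216 + 5584) / 148 = 100
R = √100 = 10  ⇒  r_B = 10 − 8 = 2

rB=2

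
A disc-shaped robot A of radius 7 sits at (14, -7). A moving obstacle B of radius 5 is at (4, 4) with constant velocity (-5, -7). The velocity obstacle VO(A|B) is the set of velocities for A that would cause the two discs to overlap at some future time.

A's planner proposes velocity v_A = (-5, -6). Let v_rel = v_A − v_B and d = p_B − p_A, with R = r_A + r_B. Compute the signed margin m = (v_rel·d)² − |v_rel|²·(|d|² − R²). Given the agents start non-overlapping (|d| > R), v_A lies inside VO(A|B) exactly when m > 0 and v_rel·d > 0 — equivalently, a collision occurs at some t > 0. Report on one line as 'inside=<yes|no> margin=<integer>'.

d = (-10, 11),  |d|² = 221;  R = 7+5 = 12,  c = 221−12² = 77
v_rel = (0, 1),  |v_rel|² = 1;  v_rel·d = (0)·(-10) + (1)·(11) = 11
1·t² − 22·t + 77 = 0  ⇒  m = 11² − 1·77 = 44
m = 44 > 0,  v_rel·d = 11 > 0  ⇒  inside

inside=yes margin=44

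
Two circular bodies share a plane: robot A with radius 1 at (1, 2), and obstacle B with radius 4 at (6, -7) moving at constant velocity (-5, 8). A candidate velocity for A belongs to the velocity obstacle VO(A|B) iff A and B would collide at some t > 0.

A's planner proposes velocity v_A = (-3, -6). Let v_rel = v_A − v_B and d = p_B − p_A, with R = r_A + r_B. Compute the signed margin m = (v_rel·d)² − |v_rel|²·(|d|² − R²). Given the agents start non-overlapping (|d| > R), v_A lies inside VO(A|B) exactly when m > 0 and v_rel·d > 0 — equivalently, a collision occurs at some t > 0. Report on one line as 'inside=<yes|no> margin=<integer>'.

d = (5, -9),  |d|² = 106;  R = 1+4 = 5,  c = 106−5² = 81
v_rel = (2, -14),  |v_rel|² = 200;  v_rel·d = (2)·(5) + (-14)·(-9) = 136
200·t² − 272·t + 81 = 0  ⇒  m = 136² − 200·81 = 2296
m = 2296 > 0,  v_rel·d = 136 > 0  ⇒  inside

inside=yes margin=2296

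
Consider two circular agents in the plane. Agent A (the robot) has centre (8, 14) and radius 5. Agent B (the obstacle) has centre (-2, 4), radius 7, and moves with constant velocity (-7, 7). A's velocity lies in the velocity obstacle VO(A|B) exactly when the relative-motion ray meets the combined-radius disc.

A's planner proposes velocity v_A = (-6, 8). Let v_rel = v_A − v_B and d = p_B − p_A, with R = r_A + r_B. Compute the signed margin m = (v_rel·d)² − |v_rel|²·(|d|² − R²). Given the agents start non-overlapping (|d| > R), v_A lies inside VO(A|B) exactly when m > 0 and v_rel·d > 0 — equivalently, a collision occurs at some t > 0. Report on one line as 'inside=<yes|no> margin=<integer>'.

d = (-10, -10),  |d|² = 200;  R = 5+7 = 12,  c = 200−12² = 56
v_rel = (1, 1),  |v_rel|² = 2;  v_rel·d = (1)·(-10) + (1)·(-10) = -20
2·t² + 40·t + 56 = 0  ⇒  m = (-20)² − 2·56 = 288
m = 288 > 0,  v_rel·d = -20 < 0  ⇒  outside

inside=no margin=288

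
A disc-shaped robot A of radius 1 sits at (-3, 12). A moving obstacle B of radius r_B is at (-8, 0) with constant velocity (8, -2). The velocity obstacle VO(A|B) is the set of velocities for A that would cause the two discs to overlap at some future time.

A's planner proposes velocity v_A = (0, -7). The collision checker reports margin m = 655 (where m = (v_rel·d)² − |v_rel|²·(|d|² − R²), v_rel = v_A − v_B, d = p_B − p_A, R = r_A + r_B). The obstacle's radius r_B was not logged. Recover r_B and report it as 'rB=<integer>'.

m = 655
d = (-5, -12);  v_rel = (-8, -5),  |v_rel|² = 89
v_rel×d = (-8)·(-12) − (-5)·(-5) = 71
since m = R²·89 − 71²:  R² = (5041 + 655) / 89 = 64
R = √64 = 8  ⇒  r_B = 8 − 1 = 7

rB=7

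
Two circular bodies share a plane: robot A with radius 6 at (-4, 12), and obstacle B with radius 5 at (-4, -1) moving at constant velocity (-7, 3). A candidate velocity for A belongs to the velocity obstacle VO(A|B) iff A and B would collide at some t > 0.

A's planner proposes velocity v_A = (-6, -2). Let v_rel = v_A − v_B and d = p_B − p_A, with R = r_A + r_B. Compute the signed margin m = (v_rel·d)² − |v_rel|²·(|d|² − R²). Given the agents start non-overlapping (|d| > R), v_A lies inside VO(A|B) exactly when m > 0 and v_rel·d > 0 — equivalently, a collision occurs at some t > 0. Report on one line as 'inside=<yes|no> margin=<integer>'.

d = (0, -13),  |d|² = 169;  R = 6+5 = 11,  c = 169−11² = 48
v_rel = (1, -5),  |v_rel|² = 26;  v_rel·d = (1)·(0) + (-5)·(-13) = 65
26·t² − 130·t + 48 = 0  ⇒  m = 65² − 26·48 = 2977
m = 2977 > 0,  v_rel·d = 65 > 0  ⇒  inside

inside=yes margin=2977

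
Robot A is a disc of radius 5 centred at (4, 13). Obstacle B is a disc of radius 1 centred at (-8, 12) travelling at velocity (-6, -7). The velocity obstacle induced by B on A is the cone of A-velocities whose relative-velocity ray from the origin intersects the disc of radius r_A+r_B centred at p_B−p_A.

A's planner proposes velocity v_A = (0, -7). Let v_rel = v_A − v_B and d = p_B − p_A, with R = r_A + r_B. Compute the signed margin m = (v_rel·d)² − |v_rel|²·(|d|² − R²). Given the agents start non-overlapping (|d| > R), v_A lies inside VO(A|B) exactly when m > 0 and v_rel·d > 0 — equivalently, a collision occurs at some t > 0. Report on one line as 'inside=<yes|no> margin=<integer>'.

d = (-12, -1),  |d|² = 145;  R = 5+1 = 6,  c = 145−6² = 109
v_rel = (6, 0),  |v_rel|² = 36;  v_rel·d = (6)·(-12) + (0)·(-1) = -72
36·t² + 144·t + 109 = 0  ⇒  m = (-72)² − 36·109 = 1260
m = 1260 > 0,  v_rel·d = -72 < 0  ⇒  outside

inside=no margin=1260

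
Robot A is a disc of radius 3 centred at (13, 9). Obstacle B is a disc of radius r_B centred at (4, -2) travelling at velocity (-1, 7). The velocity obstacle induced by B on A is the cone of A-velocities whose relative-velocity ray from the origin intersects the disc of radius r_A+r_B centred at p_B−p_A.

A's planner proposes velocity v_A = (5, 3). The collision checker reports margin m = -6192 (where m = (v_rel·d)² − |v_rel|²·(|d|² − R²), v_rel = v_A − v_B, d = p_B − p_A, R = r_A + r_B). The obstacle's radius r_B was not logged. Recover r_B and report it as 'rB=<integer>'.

m = -6192
d = (-9, -11);  v_rel = (6, -4),  |v_rel|² = 52
v_rel×d = (6)·(-11) − (-4)·(-9) = -102
since m = R²·52 − (-102)²:  R² = (10404 + -6192) / 52 = 81
R = √81 = 9  ⇒  r_B = 9 − 3 = 6

rB=6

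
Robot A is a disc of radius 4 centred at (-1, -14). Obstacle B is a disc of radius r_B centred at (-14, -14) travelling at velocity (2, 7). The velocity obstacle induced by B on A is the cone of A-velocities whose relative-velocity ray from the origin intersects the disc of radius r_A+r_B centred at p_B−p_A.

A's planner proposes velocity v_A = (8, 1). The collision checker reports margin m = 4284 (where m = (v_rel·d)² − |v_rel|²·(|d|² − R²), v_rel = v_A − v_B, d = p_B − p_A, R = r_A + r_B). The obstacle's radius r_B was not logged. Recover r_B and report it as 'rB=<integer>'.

m = 4284
d = (-13, 0);  v_rel = (6, -6),  |v_rel|² = 72
v_rel×d = (6)·(0) − (-6)·(-13) = -78
since m = R²·72 − (-78)²:  R² = (6084 + 4284) / 72 = 144
R = √144 = 12  ⇒  r_B = 12 − 4 = 8

rB=8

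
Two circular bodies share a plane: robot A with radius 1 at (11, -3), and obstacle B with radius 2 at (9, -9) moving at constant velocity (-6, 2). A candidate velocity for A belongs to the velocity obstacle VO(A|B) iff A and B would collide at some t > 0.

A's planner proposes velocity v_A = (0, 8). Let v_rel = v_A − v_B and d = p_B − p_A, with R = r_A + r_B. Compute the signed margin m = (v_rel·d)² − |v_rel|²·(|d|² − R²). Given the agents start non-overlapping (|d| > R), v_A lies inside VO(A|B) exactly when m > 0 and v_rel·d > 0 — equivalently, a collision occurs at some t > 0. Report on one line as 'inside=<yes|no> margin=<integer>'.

d = (-2, -6),  |d|² = 40;  R = 1+2 = 3,  c = 40−3² = 31
v_rel = (6, 6),  |v_rel|² = 72;  v_rel·d = (6)·(-2) + (6)·(-6) = -48
72·t² + 96·t + 31 = 0  ⇒  m = (-48)² − 72·31 = 72
m = 72 > 0,  v_rel·d = -48 < 0  ⇒  outside

inside=no margin=72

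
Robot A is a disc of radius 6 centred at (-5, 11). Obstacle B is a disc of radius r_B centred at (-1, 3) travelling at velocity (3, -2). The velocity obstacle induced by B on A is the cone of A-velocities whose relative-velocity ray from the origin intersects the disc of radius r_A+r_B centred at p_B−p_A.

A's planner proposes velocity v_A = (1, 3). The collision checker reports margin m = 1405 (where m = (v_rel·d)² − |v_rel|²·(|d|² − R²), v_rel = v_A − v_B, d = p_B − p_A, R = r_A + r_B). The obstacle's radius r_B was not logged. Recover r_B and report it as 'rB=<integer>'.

m = 1405
d = (4, -8);  v_rel = (-2, 5),  |v_rel|² = 29
v_rel×d = (-2)·(-8) − (5)·(4) = -4
since m = R²·29 − (-4)²:  R² = (16 + 1405) / 29 = 49
R = √49 = 7  ⇒  r_B = 7 − 6 = 1

rB=1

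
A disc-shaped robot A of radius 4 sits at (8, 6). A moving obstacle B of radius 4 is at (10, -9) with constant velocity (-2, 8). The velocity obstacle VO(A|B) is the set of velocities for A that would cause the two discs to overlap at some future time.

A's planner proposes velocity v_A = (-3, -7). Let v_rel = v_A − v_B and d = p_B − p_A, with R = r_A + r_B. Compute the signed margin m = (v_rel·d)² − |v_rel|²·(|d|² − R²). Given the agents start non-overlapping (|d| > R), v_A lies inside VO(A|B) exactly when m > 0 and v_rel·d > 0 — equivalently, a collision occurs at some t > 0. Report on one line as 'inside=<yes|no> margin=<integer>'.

d = (2, -15),  |d|² = 229;  R = 4+4 = 8,  c = 229−8² = 165
v_rel = (-1, -15),  |v_rel|² = 226;  v_rel·d = (-1)·(2) + (-15)·(-15) = 223
226·t² − 446·t + 165 = 0  ⇒  m = 223² − 226·165 = 12439
m = 12439 > 0,  v_rel·d = 223 > 0  ⇒  inside

inside=yes margin=12439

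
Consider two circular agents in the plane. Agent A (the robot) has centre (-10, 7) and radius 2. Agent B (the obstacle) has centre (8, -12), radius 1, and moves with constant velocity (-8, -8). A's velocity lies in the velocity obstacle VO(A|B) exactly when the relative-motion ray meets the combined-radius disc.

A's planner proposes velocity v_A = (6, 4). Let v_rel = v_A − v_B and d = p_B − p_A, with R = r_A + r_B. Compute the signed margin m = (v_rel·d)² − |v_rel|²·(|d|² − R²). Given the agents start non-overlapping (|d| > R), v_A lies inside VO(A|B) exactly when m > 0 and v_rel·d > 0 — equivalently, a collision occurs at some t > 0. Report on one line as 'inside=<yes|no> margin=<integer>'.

d = (18, -19),  |d|² = 685;  R = 2+1 = 3,  c = 685−3² = 676
v_rel = (14, 12),  |v_rel|² = 340;  v_rel·d = (14)·(18) + (12)·(-19) = 24
340·t² − 48·t + 676 = 0  ⇒  m = 24² − 340·676 = -229264
m = -229264 < 0,  v_rel·d = 24 > 0  ⇒  outside

inside=no margin=-229264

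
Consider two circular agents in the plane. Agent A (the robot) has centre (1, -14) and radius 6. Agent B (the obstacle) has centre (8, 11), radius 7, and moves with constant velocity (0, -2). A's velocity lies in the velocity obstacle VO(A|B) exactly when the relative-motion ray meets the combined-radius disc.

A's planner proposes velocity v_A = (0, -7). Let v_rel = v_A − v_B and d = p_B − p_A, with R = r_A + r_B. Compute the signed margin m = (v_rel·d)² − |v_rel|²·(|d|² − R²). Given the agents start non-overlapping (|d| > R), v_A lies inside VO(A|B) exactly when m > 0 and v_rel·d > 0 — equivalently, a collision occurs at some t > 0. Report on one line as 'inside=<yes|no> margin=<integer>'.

d = (7, 25),  |d|² = 674;  R = 6+7 = 13,  c = 674−13² = 505
v_rel = (0, -5),  |v_rel|² = 25;  v_rel·d = (0)·(7) + (-5)·(25) = -125
25·t² + 250·t + 505 = 0  ⇒  m = (-125)² − 25·505 = 3000
m = 3000 > 0,  v_rel·d = -125 < 0  ⇒  outside

inside=no margin=3000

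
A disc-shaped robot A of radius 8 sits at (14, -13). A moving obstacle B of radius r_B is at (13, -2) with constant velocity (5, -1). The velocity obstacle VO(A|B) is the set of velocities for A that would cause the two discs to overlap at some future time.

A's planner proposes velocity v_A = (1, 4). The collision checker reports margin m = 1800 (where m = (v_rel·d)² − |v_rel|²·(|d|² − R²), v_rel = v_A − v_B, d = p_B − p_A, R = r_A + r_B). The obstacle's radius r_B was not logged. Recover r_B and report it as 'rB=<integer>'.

m = 1800
d = (-1, 11);  v_rel = (-4, 5),  |v_rel|² = 41
v_rel×d = (-4)·(11) − (5)·(-1) = -39
since m = R²·41 − (-39)²:  R² = (1521 + 1800) / 41 = 81
R = √81 = 9  ⇒  r_B = 9 − 8 = 1

rB=1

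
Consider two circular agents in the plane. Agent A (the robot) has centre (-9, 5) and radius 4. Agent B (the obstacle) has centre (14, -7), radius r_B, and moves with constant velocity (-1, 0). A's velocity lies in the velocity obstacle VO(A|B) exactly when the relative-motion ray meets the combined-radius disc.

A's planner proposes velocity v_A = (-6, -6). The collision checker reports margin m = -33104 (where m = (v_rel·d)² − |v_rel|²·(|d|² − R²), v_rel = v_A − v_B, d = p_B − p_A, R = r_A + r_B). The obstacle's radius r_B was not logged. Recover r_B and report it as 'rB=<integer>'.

m = -33104
d = (23, -12);  v_rel = (-5, -6),  |v_rel|² = 61
v_rel×d = (-5)·(-12) − (-6)·(23) = 198
since m = R²·61 − 198²:  R² = (39204 + -33104) / 61 = 100
R = √100 = 10  ⇒  r_B = 10 − 4 = 6

rB=6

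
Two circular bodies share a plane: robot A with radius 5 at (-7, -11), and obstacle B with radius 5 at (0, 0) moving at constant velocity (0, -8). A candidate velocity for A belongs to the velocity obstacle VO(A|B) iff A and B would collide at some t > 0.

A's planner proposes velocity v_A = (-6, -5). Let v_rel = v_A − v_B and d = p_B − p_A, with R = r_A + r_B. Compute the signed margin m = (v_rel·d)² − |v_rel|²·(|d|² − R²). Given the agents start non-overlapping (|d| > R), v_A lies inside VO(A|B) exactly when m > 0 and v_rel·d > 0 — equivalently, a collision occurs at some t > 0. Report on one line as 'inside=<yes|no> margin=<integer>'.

d = (7, 11),  |d|² = 170;  R = 5+5 = 10,  c = 170−10² = 70
v_rel = (-6, 3),  |v_rel|² = 45;  v_rel·d = (-6)·(7) + (3)·(11) = -9
45·t² + 18·t + 70 = 0  ⇒  m = (-9)² − 45·70 = -3069
m = -3069 < 0,  v_rel·d = -9 < 0  ⇒  outside

inside=no margin=-3069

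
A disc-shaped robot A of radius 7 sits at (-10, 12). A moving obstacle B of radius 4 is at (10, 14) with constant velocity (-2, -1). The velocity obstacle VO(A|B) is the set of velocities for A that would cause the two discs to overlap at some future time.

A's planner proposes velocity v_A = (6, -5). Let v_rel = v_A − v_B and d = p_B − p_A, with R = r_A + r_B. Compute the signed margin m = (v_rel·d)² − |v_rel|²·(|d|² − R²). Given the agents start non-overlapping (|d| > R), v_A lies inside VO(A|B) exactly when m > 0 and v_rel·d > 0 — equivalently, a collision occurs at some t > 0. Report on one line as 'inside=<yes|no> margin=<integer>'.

d = (20, 2),  |d|² = 404;  R = 7+4 = 11,  c = 404−11² = 283
v_rel = (8, -4),  |v_rel|² = 80;  v_rel·d = (8)·(20) + (-4)·(2) = 152
80·t² − 304·t + 283 = 0  ⇒  m = 152² − 80·283 = 464
m = 464 > 0,  v_rel·d = 152 > 0  ⇒  inside

inside=yes margin=464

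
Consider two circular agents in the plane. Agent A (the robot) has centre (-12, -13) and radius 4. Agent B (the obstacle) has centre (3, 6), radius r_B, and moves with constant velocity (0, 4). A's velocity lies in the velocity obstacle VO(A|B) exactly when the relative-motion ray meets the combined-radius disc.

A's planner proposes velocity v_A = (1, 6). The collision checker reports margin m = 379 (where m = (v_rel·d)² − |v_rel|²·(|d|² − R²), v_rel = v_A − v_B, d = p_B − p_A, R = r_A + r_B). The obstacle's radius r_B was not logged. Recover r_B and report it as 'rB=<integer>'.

m = 379
d = (15, 19);  v_rel = (1, 2),  |v_rel|² = 5
v_rel×d = (1)·(19) − (2)·(15) = -11
since m = R²·5 − (-11)²:  R² = (121 + 379) / 5 = 100
R = √100 = 10  ⇒  r_B = 10 − 4 = 6

rB=6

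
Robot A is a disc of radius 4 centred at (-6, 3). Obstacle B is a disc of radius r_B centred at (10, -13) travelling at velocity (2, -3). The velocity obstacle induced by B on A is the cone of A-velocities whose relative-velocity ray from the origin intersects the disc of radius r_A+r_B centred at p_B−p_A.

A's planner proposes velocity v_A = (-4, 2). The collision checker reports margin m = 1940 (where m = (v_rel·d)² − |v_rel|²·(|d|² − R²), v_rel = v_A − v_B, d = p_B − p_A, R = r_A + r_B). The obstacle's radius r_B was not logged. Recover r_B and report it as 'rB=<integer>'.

m = 1940
d = (16, -16);  v_rel = (-6, 5),  |v_rel|² = 61
v_rel×d = (-6)·(-16) − (5)·(16) = 16
since m = R²·61 − 16²:  R² = (256 + 1940) / 61 = 36
R = √36 = 6  ⇒  r_B = 6 − 4 = 2

rB=2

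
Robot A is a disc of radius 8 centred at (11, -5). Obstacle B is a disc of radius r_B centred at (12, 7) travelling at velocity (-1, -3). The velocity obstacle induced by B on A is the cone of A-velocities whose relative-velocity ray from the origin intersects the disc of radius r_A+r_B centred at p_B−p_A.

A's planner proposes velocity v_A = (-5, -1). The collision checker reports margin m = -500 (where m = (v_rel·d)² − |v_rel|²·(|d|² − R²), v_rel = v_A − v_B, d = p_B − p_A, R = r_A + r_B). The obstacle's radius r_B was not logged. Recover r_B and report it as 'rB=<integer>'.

m = -500
d = (1, 12);  v_rel = (-4, 2),  |v_rel|² = 20
v_rel×d = (-4)·(12) − (2)·(1) = -50
since m = R²·20 − (-50)²:  R² = (2500 + -500) / 20 = 100
R = √100 = 10  ⇒  r_B = 10 − 8 = 2

rB=2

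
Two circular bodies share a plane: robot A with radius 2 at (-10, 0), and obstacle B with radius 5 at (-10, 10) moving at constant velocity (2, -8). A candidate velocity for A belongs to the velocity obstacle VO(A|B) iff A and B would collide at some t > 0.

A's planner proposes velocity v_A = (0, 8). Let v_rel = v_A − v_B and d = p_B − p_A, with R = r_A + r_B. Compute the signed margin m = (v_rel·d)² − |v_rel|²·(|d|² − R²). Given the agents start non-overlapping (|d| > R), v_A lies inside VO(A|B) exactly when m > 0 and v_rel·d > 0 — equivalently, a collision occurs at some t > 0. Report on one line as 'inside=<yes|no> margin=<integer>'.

d = (0, 10),  |d|² = 100;  R = 2+5 = 7,  c = 100−7² = 51
v_rel = (-2, 16),  |v_rel|² = 260;  v_rel·d = (-2)·(0) + (16)·(10) = 160
260·t² − 320·t + 51 = 0  ⇒  m = 160² − 260·51 = 12340
m = 12340 > 0,  v_rel·d = 160 > 0  ⇒  inside

inside=yes margin=12340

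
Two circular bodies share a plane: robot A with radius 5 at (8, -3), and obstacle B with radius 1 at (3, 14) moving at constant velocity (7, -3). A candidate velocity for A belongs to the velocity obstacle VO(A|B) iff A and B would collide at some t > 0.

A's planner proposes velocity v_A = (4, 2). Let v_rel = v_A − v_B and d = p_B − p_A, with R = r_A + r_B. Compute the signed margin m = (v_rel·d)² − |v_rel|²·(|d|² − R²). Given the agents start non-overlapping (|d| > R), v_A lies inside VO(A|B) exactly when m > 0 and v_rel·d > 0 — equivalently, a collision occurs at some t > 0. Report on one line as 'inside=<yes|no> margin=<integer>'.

d = (-5, 17),  |d|² = 314;  R = 5+1 = 6,  c = 314−6² = 278
v_rel = (-3, 5),  |v_rel|² = 34;  v_rel·d = (-3)·(-5) + (5)·(17) = 100
34·t² − 200·t + 278 = 0  ⇒  m = 100² − 34·278 = 548
m = 548 > 0,  v_rel·d = 100 > 0  ⇒  inside

inside=yes margin=548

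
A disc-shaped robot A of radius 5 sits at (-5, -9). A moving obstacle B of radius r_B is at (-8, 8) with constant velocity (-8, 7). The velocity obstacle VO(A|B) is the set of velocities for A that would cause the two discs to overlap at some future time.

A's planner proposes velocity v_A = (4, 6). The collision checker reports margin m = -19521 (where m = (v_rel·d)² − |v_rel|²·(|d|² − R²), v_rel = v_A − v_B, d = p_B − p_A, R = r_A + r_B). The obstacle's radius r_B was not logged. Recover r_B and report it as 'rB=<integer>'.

m = -19521
d = (-3, 17);  v_rel = (12, -1),  |v_rel|² = 145
v_rel×d = (12)·(17) − (-1)·(-3) = 201
since m = R²·145 − 201²:  R² = (40401 + -19521) / 145 = 144
R = √144 = 12  ⇒  r_B = 12 − 5 = 7

rB=7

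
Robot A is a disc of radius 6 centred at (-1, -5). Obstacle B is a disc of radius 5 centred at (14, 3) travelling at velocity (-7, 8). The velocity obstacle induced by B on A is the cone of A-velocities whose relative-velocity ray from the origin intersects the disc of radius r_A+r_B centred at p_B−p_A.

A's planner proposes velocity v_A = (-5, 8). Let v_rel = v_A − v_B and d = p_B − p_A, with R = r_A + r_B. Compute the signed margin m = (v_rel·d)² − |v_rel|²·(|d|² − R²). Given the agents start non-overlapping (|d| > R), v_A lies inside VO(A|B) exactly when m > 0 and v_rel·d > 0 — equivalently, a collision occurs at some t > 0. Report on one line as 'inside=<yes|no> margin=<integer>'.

d = (15, 8),  |d|² = 289;  R = 6+5 = 11,  c = 289−11² = 168
v_rel = (2, 0),  |v_rel|² = 4;  v_rel·d = (2)·(15) + (0)·(8) = 30
4·t² − 60·t + 168 = 0  ⇒  m = 30² − 4·168 = 228
m = 228 > 0,  v_rel·d = 30 > 0  ⇒  inside

inside=yes margin=228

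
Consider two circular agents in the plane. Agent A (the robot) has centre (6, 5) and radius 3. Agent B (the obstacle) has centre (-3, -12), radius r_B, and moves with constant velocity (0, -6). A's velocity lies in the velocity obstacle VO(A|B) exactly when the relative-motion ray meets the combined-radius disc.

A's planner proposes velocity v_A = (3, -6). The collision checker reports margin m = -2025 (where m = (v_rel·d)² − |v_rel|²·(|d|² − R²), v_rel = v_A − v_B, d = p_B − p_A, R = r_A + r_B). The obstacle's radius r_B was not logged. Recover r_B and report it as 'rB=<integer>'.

m = -2025
d = (-9, -17);  v_rel = (3, 0),  |v_rel|² = 9
v_rel×d = (3)·(-17) − (0)·(-9) = -51
since m = R²·9 − (-51)²:  R² = (2601 + -2025) / 9 = 64
R = √64 = 8  ⇒  r_B = 8 − 3 = 5

rB=5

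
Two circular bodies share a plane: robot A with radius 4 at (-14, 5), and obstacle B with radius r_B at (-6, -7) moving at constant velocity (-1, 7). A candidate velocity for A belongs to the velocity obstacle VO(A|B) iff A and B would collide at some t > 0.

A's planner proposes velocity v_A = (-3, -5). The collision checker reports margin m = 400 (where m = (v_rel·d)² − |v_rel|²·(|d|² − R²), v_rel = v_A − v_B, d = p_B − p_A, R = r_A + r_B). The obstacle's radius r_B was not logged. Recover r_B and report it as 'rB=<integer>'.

m = 400
d = (8, -12);  v_rel = (-2, -12),  |v_rel|² = 148
v_rel×d = (-2)·(-12) − (-12)·(8) = 120
since m = R²·148 − 120²:  R² = (14400 + 400) / 148 = 100
R = √100 = 10  ⇒  r_B = 10 − 4 = 6

rB=6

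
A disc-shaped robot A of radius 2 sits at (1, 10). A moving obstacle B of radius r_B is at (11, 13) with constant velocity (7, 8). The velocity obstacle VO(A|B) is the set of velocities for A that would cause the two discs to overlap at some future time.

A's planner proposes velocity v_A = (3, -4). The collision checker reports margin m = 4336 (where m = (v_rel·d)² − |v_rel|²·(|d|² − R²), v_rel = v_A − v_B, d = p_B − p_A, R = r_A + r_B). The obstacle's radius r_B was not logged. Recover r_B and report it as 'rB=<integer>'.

m = 4336
d = (10, 3);  v_rel = (-4, -12),  |v_rel|² = 160
v_rel×d = (-4)·(3) − (-12)·(10) = 108
since m = R²·160 − 108²:  R² = (11664 + 4336) / 160 = 100
R = √100 = 10  ⇒  r_B = 10 − 2 = 8

rB=8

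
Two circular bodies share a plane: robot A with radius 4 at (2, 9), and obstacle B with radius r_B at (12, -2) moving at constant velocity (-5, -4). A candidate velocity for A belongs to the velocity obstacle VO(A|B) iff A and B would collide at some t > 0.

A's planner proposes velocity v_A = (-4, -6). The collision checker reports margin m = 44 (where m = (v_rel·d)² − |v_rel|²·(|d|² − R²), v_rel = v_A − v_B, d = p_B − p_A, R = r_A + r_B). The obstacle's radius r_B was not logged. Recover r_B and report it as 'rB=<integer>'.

m = 44
d = (10, -11);  v_rel = (1, -2),  |v_rel|² = 5
v_rel×d = (1)·(-11) − (-2)·(10) = 9
since m = R²·5 − 9²:  R² = (81 + 44) / 5 = 25
R = √25 = 5  ⇒  r_B = 5 − 4 = 1

rB=1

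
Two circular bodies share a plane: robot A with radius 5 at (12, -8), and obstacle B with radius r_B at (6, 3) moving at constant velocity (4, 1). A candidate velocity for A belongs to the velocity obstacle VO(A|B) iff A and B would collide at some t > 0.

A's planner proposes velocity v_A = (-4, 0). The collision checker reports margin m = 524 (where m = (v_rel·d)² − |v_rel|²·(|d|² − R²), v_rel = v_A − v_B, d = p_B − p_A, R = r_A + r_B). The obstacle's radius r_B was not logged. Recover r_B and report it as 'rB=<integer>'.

m = 524
d = (-6, 11);  v_rel = (-8, -1),  |v_rel|² = 65
v_rel×d = (-8)·(11) − (-1)·(-6) = -94
since m = R²·65 − (-94)²:  R² = (8836 + 524) / 65 = 144
R = √144 = 12  ⇒  r_B = 12 − 5 = 7

rB=7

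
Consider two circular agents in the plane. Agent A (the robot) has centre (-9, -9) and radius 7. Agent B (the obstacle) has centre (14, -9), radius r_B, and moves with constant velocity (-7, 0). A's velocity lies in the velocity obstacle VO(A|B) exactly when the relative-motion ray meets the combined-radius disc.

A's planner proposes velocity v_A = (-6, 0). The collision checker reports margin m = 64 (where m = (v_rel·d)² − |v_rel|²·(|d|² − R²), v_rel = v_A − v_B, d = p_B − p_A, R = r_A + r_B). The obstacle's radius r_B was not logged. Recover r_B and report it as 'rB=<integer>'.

m = 64
d = (23, 0);  v_rel = (1, 0),  |v_rel|² = 1
v_rel×d = (1)·(0) − (0)·(23) = 0
since m = R²·1 − 0²:  R² = (0 + 64) / 1 = 64
R = √64 = 8  ⇒  r_B = 8 − 7 = 1

rB=1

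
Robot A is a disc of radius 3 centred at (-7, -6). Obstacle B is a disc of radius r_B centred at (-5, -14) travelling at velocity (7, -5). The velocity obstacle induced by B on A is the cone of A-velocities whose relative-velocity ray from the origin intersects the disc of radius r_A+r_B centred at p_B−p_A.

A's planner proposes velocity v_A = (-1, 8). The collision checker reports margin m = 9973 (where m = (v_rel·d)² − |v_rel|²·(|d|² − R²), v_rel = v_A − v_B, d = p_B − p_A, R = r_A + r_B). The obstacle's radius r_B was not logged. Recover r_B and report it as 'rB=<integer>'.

m = 9973
d = (2, -8);  v_rel = (-8, 13),  |v_rel|² = 233
v_rel×d = (-8)·(-8) − (13)·(2) = 38
since m = R²·233 − 38²:  R² = (1444 + 9973) / 233 = 49
R = √49 = 7  ⇒  r_B = 7 − 3 = 4

rB=4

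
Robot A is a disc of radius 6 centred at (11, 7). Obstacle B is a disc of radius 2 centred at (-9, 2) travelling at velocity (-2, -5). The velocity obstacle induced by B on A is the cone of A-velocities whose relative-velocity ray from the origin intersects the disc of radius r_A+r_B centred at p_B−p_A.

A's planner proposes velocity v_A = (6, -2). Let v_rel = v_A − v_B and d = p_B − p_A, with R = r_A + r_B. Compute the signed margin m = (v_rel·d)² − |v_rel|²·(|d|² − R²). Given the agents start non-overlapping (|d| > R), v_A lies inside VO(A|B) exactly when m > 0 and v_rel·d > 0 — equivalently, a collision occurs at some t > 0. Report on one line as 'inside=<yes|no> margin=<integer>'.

d = (-20, -5),  |d|² = 425;  R = 6+2 = 8,  c = 425−8² = 361
v_rel = (8, 3),  |v_rel|² = 73;  v_rel·d = (8)·(-20) + (3)·(-5) = -175
73·t² + 350·t + 361 = 0  ⇒  m = (-175)² − 73·361 = 4272
m = 4272 > 0,  v_rel·d = -175 < 0  ⇒  outside

inside=no margin=4272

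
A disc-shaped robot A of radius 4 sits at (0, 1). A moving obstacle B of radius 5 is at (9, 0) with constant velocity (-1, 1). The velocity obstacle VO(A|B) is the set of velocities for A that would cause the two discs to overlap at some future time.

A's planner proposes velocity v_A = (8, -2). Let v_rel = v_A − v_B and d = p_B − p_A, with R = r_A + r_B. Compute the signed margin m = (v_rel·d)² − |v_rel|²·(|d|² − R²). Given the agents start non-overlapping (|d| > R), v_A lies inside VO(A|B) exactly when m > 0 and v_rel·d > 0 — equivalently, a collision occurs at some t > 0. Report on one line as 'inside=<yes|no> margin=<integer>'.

d = (9, -1),  |d|² = 82;  R = 4+5 = 9,  c = 82−9² = 1
v_rel = (9, -3),  |v_rel|² = 90;  v_rel·d = (9)·(9) + (-3)·(-1) = 84
90·t² − 168·t + 1 = 0  ⇒  m = 84² − 90·1 = 6966
m = 6966 > 0,  v_rel·d = 84 > 0  ⇒  inside

inside=yes margin=6966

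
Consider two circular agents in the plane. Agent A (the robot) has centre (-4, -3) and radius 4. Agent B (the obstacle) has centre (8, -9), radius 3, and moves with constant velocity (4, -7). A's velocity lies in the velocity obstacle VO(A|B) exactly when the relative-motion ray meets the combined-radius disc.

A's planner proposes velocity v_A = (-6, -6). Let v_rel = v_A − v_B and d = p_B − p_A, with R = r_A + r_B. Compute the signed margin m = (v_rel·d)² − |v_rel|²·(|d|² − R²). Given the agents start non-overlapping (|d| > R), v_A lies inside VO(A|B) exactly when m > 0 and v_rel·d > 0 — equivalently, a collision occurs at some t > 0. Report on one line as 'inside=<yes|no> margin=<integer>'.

d = (12, -6),  |d|² = 180;  R = 4+3 = 7,  c = 180−7² = 131
v_rel = (-10, 1),  |v_rel|² = 101;  v_rel·d = (-10)·(12) + (1)·(-6) = -126
101·t² + 252·t + 131 = 0  ⇒  m = (-126)² − 101·131 = 2645
m = 2645 > 0,  v_rel·d = -126 < 0  ⇒  outside

inside=no margin=2645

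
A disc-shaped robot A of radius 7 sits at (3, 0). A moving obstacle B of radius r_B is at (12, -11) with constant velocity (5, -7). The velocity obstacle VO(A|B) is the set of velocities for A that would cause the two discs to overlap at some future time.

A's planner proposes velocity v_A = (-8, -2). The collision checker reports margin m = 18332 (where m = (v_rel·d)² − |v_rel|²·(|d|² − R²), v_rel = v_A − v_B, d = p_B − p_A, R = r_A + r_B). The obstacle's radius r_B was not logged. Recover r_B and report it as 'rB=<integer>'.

m = 18332
d = (9, -11);  v_rel = (-13, 5),  |v_rel|² = 194
v_rel×d = (-13)·(-11) − (5)·(9) = 98
since m = R²·194 − 98²:  R² = (9604 + 18332) / 194 = 144
R = √144 = 12  ⇒  r_B = 12 − 7 = 5

rB=5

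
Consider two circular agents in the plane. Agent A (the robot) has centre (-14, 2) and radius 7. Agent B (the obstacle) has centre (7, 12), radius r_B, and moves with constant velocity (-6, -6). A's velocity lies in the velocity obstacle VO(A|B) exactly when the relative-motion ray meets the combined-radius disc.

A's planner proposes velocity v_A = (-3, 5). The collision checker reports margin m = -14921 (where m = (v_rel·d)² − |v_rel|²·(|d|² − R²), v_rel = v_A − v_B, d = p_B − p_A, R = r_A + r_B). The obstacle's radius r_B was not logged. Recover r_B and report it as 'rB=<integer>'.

m = -14921
d = (21, 10);  v_rel = (3, 11),  |v_rel|² = 130
v_rel×d = (3)·(10) − (11)·(21) = -201
since m = R²·130 − (-201)²:  R² = (40401 + -14921) / 130 = 196
R = √196 = 14  ⇒  r_B = 14 − 7 = 7

rB=7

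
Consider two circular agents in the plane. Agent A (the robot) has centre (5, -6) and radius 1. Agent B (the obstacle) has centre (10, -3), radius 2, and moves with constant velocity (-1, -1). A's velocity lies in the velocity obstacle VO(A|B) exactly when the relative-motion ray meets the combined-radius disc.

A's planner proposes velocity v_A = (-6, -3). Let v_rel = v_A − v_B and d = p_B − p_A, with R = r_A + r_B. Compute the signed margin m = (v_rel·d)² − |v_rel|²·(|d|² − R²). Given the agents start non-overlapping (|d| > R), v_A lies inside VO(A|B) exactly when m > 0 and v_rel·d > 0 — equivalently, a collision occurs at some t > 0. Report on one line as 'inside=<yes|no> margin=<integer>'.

d = (5, 3),  |d|² = 34;  R = 1+2 = 3,  c = 34−3² = 25
v_rel = (-5, -2),  |v_rel|² = 29;  v_rel·d = (-5)·(5) + (-2)·(3) = -31
29·t² + 62·t + 25 = 0  ⇒  m = (-31)² − 29·25 = 236
m = 236 > 0,  v_rel·d = -31 < 0  ⇒  outside

inside=no margin=236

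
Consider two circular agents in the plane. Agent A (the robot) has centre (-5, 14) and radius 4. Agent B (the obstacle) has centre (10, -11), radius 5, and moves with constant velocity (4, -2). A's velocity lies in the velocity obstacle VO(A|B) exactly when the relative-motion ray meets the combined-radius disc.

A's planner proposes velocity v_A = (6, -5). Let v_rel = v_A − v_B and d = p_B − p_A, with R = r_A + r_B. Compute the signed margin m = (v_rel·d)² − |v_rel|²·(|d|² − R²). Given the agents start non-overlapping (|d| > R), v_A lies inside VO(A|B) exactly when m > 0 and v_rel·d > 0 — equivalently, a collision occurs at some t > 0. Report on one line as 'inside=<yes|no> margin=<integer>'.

d = (15, -25),  |d|² = 850;  R = 4+5 = 9,  c = 850−9² = 769
v_rel = (2, -3),  |v_rel|² = 13;  v_rel·d = (2)·(15) + (-3)·(-25) = 105
13·t² − 210·t + 769 = 0  ⇒  m = 105² − 13·769 = 1028
m = 1028 > 0,  v_rel·d = 105 > 0  ⇒  inside

inside=yes margin=1028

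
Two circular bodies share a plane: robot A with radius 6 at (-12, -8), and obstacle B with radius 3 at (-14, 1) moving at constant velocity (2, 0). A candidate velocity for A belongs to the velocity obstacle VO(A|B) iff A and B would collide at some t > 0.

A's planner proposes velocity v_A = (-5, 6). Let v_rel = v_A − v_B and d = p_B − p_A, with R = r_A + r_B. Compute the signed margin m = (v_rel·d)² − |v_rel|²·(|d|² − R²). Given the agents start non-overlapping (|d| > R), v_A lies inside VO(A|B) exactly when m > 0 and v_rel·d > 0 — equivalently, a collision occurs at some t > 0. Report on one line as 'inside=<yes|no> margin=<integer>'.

d = (-2, 9),  |d|² = 85;  R = 6+3 = 9,  c = 85−9² = 4
v_rel = (-7, 6),  |v_rel|² = 85;  v_rel·d = (-7)·(-2) + (6)·(9) = 68
85·t² − 136·t + 4 = 0  ⇒  m = 68² − 85·4 = 4284
m = 4284 > 0,  v_rel·d = 68 > 0  ⇒  inside

inside=yes margin=4284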